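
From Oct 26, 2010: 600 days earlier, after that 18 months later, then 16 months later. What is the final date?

January 5, 2012

Counting back 600 days from October 26, 2010:
Going back 26 days from October 26, 2010 reaches the end of the previous month; 600 − 26 = 574 left.
September 2010 has 30 days: 574 − 30 = 544 left.
August 2010 has 31 days: 544 − 31 = 513 left.
July 2010 has 31 days: 513 − 31 = 482 left.
June 2010 has 30 days: 482 − 30 = 452 left.
May 2010 has 31 days: 452 − 31 = 421 left.
April 2010 has 30 days: 421 − 30 = 391 left.
March 2010 has 31 days: 391 − 31 = 360 left.
February 2010 has 28 days (2010 is not a leap year): 360 − 28 = 332 left.
January 2010 has 31 days: 332 − 31 = 301 left.
December 2009 has 31 days: 301 − 31 = 270 left.
November 2009 has 30 days: 270 − 30 = 240 left.
October 2009 has 31 days: 240 − 31 = 209 left.
September 2009 has 30 days: 209 − 30 = 179 left.
August 2009 has 31 days: 179 − 31 = 148 left.
July 2009 has 31 days: 148 − 31 = 117 left.
June 2009 has 30 days: 117 − 30 = 87 left.
May 2009 has 31 days: 87 − 31 = 56 left.
April 2009 has 30 days: 56 − 30 = 26 left.
March 2009 has 31 days; 31 − 26 = 5 → March 5, 2009.
Counting forward 18 months from March 5, 2009:
month 3 + 18 = 21, which is month 9 of year 2010 → September 2010.
Day 5 is valid in September, giving September 5, 2010.
Counting forward 16 months from September 5, 2010:
month 9 + 16 = 25, which is month 1 of year 2012 → January 2012.
Day 5 is valid in January, giving January 5, 2012.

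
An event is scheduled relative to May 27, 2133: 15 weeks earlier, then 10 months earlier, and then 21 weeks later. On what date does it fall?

September 5, 2132

Subtracting 15 weeks (= 105 days) from May 27, 2133:
Going back 27 days from May 27, 2133 reaches the end of the previous month; 105 − 27 = 78 left.
April 2133 has 30 days: 78 − 30 = 48 left.
March 2133 has 31 days: 48 − 31 = 17 left.
February 2133 has 28 days; 28 − 17 = 11 → February 11, 2133.
Counting back 10 months from February 11, 2133:
month 2 − 10 = -8, which is month 4 of year 2132 → April 2132.
Day 11 is valid in April, giving April 11, 2132.
Counting forward 21 weeks (= 147 days) from April 11, 2132:
April has 30 days, so 30 − 11 = 19 days remain after April 11, 2132; 147 − 19 = 128 left.
May 2132 has 31 days: 128 − 31 = 97 left.
June 2132 has 30 days: 97 − 30 = 67 left.
July 2132 has 31 days: 67 − 31 = 36 left.
August 2132 has 31 days: 36 − 31 = 5 left.
5 days into September 2132 → September 5, 2132.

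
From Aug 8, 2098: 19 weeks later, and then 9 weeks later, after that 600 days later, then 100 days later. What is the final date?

January 21, 2101

Adding 19 weeks (= 133 days) from August 8, 2098:
August has 31 days, so 31 − 8 = 23 days remain after August 8, 2098; 133 − 23 = 110 left.
September 2098 has 30 days: 110 − 30 = 80 left.
October 2098 has 31 days: 80 − 31 = 49 left.
November 2098 has 30 days: 49 − 30 = 19 left.
19 days into December 2098 → December 19, 2098.
Adding 9 weeks (= 63 days) from December 19, 2098:
December has 31 days, so 31 − 19 = 12 days remain after December 19, 2098; 63 − 12 = 51 left.
January 2099 has 31 days: 51 − 31 = 20 left.
20 days into February 2099 → February 20, 2099.
Advancing 600 days from February 20, 2099:
February has 28 days, so 28 − 20 = 8 days remain after February 20, 2099; 600 − 8 = 592 left.
March 2099 has 31 days: 592 − 31 = 561 left.
April 2099 has 30 days: 561 − 30 = 531 left.
May 2099 has 31 days: 531 − 31 = 500 left.
June 2099 has 30 days: 500 − 30 = 470 left.
July 2099 has 31 days: 470 − 31 = 439 left.
August 2099 has 31 days: 439 − 31 = 408 left.
September 2099 has 30 days: 408 − 30 = 378 left.
October 2099 has 31 days: 378 − 31 = 347 left.
November 2099 has 30 days: 347 − 30 = 317 left.
December 2099 has 31 days: 317 − 31 = 286 left.
January 2100 has 31 days: 286 − 31 = 255 left.
February 2100 has 28 days (2100 is not a leap year (divisible by 100 but not 400)): 255 − 28 = 227 left.
March 2100 has 31 days: 227 − 31 = 196 left.
April 2100 has 30 days: 196 − 30 = 166 left.
May 2100 has 31 days: 166 − 31 = 135 left.
June 2100 has 30 days: 135 − 30 = 105 left.
July 2100 has 31 days: 105 − 31 = 74 left.
August 2100 has 31 days: 74 − 31 = 43 left.
September 2100 has 30 days: 43 − 30 = 13 left.
13 days into October 2100 → October 13, 2100.
Advancing 100 days from October 13, 2100:
October has 31 days, so 31 − 13 = 18 days remain after October 13, 2100; 100 − 18 = 82 left.
November 2100 has 30 days: 82 − 30 = 52 left.
December 2100 has 31 days: 52 − 31 = 21 left.
21 days into January 2101 → January 21, 2101.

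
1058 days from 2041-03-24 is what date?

Counting forward 1058 days from March 24, 2041.
March has 31 days, so 31 − 24 = 7 days remain after March 24, 2041; 1058 − 7 = 1051 left.
April 2041 has 30 days: 1051 − 30 = 1021 left.
May 2041 has 31 days: 1021 − 31 = 990 left.
June 2041 has 30 days: 990 − 30 = 960 left.
July 2041 has 31 days: 960 − 31 = 929 left.
August 2041 has 31 days: 929 − 31 = 898 left.
September 2041 has 30 days: 898 − 30 = 868 left.
October 2041 has 31 days: 868 − 31 = 837 left.
November 2041 has 30 days: 837 − 30 = 807 left.
December 2041 has 31 days: 807 − 31 = 776 left.
January 2042 has 31 days: 776 − 31 = 745 left.
February 2042 has 28 days (2042 is not a leap year): 745 − 28 = 717 left.
March 2042 has 31 days: 717 − 31 = 686 left.
April 2042 has 30 days: 686 − 30 = 656 left.
May 2042 has 31 days: 656 − 31 = 625 left.
June 2042 has 30 days: 625 − 30 = 595 left.
July 2042 has 31 days: 595 − 31 = 564 left.
August 2042 has 31 days: 564 − 31 = 533 left.
September 2042 has 30 days: 533 − 30 = 503 left.
October 2042 has 31 days: 503 − 31 = 472 left.
November 2042 has 30 days: 472 − 30 = 442 left.
December 2042 has 31 days: 442 − 31 = 411 left.
January 2043 has 31 days: 411 − 31 = 380 left.
February 2043 has 28 days (2043 is not a leap year): 380 − 28 = 352 left.
March 2043 has 31 days: 352 − 31 = 321 left.
April 2043 has 30 days: 321 − 30 = 291 left.
May 2043 has 31 days: 291 − 31 = 260 left.
June 2043 has 30 days: 260 − 30 = 230 left.
July 2043 has 31 days: 230 − 31 = 199 left.
August 2043 has 31 days: 199 − 31 = 168 left.
September 2043 has 30 days: 168 − 30 = 138 left.
October 2043 has 31 days: 138 − 31 = 107 left.
November 2043 has 30 days: 107 − 30 = 77 left.
December 2043 has 31 days: 77 − 31 = 46 left.
January 2044 has 31 days: 46 − 31 = 15 left.
15 days into February 2044 → February 15, 2044.

February 15, 2044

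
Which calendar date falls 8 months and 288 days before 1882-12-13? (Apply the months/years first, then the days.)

June 29, 1881

Subtracting 8 months and 288 days from December 13, 1882: first the month/year part, then the days.
month 12 − 8 = 4 → April 1882.
Day 13 is valid in April, giving April 13, 1882.
Now subtract 288 days from April 13, 1882.
Going back 13 days from April 13, 1882 reaches the end of the previous month; 288 − 13 = 275 left.
March 1882 has 31 days: 275 − 31 = 244 left.
February 1882 has 28 days (1882 is not a leap year): 244 − 28 = 216 left.
January 1882 has 31 days: 216 − 31 = 185 left.
December 1881 has 31 days: 185 − 31 = 154 left.
November 1881 has 30 days: 154 − 30 = 124 left.
October 1881 has 31 days: 124 − 31 = 93 left.
September 1881 has 30 days: 93 − 30 = 63 left.
August 1881 has 31 days: 63 − 31 = 32 left.
July 1881 has 31 days: 32 − 31 = 1 left.
June 1881 has 30 days; 30 − 1 = 29 → June 29, 1881.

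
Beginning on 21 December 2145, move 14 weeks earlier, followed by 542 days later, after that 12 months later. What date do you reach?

Subtracting 14 weeks (= 98 days) from December 21, 2145:
Going back 21 days from December 21, 2145 reaches the end of the previous month; 98 − 21 = 77 left.
November 2145 has 30 days: 77 − 30 = 47 left.
October 2145 has 31 days: 47 − 31 = 16 left.
September 2145 has 30 days; 30 − 16 = 14 → September 14, 2145.
Adding 542 days from September 14, 2145:
September has 30 days, so 30 − 14 = 16 days remain after September 14, 2145; 542 − 16 = 526 left.
October 2145 has 31 days: 526 − 31 = 495 left.
November 2145 has 30 days: 495 − 30 = 465 left.
December 2145 has 31 days: 465 − 31 = 434 left.
January 2146 has 31 days: 434 − 31 = 403 left.
February 2146 has 28 days (2146 is not a leap year): 403 − 28 = 375 left.
March 2146 has 31 days: 375 − 31 = 344 left.
April 2146 has 30 days: 344 − 30 = 314 left.
May 2146 has 31 days: 314 − 31 = 283 left.
June 2146 has 30 days: 283 − 30 = 253 left.
July 2146 has 31 days: 253 − 31 = 222 left.
August 2146 has 31 days: 222 − 31 = 191 left.
September 2146 has 30 days: 191 − 30 = 161 left.
October 2146 has 31 days: 161 − 31 = 130 left.
November 2146 has 30 days: 130 − 30 = 100 left.
December 2146 has 31 days: 100 − 31 = 69 left.
January 2147 has 31 days: 69 − 31 = 38 left.
February 2147 has 28 days (2147 is not a leap year): 38 − 28 = 10 left.
10 days into March 2147 → March 10, 2147.
Counting forward 12 months from March 10, 2147:
month 3 + 12 = 15, which is month 3 of year 2148 → March 2148.
Day 10 is valid in March, giving March 10, 2148.

March 10, 2148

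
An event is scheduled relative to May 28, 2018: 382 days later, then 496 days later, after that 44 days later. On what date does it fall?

December 5, 2020

Counting forward 382 days from May 28, 2018:
May has 31 days, so 31 − 28 = 3 days remain after May 28, 2018; 382 − 3 = 379 left.
June 2018 has 30 days: 379 − 30 = 349 left.
July 2018 has 31 days: 349 − 31 = 318 left.
August 2018 has 31 days: 318 − 31 = 287 left.
September 2018 has 30 days: 287 − 30 = 257 left.
October 2018 has 31 days: 257 − 31 = 226 left.
November 2018 has 30 days: 226 − 30 = 196 left.
December 2018 has 31 days: 196 − 31 = 165 left.
January 2019 has 31 days: 165 − 31 = 134 left.
February 2019 has 28 days (2019 is not a leap year): 134 − 28 = 106 left.
March 2019 has 31 days: 106 − 31 = 75 left.
April 2019 has 30 days: 75 − 30 = 45 left.
May 2019 has 31 days: 45 − 31 = 14 left.
14 days into June 2019 → June 14, 2019.
Adding 496 days from June 14, 2019:
June has 30 days, so 30 − 14 = 16 days remain after June 14, 2019; 496 − 16 = 480 left.
July 2019 has 31 days: 480 − 31 = 449 left.
August 2019 has 31 days: 449 − 31 = 418 left.
September 2019 has 30 days: 418 − 30 = 388 left.
October 2019 has 31 days: 388 − 31 = 357 left.
November 2019 has 30 days: 357 − 30 = 327 left.
December 2019 has 31 days: 327 − 31 = 296 left.
January 2020 has 31 days: 296 − 31 = 265 left.
February 2020 has 29 days (2020 is a leap year): 265 − 29 = 236 left.
March 2020 has 31 days: 236 − 31 = 205 left.
April 2020 has 30 days: 205 − 30 = 175 left.
May 2020 has 31 days: 175 − 31 = 144 left.
June 2020 has 30 days: 144 − 30 = 114 left.
July 2020 has 31 days: 114 − 31 = 83 left.
August 2020 has 31 days: 83 − 31 = 52 left.
September 2020 has 30 days: 52 − 30 = 22 left.
22 days into October 2020 → October 22, 2020.
Counting forward 44 days from October 22, 2020:
October has 31 days, so 31 − 22 = 9 days remain after October 22, 2020; 44 − 9 = 35 left.
November 2020 has 30 days: 35 − 30 = 5 left.
5 days into December 2020 → December 5, 2020.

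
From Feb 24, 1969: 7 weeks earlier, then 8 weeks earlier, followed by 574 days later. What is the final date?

Going back 7 weeks (= 49 days) from February 24, 1969:
Going back 24 days from February 24, 1969 reaches the end of the previous month; 49 − 24 = 25 left.
January 1969 has 31 days; 31 − 25 = 6 → January 6, 1969.
Subtracting 8 weeks (= 56 days) from January 6, 1969:
Going back 6 days from January 6, 1969 reaches the end of the previous month; 56 − 6 = 50 left.
December 1968 has 31 days: 50 − 31 = 19 left.
November 1968 has 30 days; 30 − 19 = 11 → November 11, 1968.
Adding 574 days from November 11, 1968:
November has 30 days, so 30 − 11 = 19 days remain after November 11, 1968; 574 − 19 = 555 left.
December 1968 has 31 days: 555 − 31 = 524 left.
January 1969 has 31 days: 524 − 31 = 493 left.
February 1969 has 28 days (1969 is not a leap year): 493 − 28 = 465 left.
March 1969 has 31 days: 465 − 31 = 434 left.
April 1969 has 30 days: 434 − 30 = 404 left.
May 1969 has 31 days: 404 − 31 = 373 left.
June 1969 has 30 days: 373 − 30 = 343 left.
July 1969 has 31 days: 343 − 31 = 312 left.
August 1969 has 31 days: 312 − 31 = 281 left.
September 1969 has 30 days: 281 − 30 = 251 left.
October 1969 has 31 days: 251 − 31 = 220 left.
November 1969 has 30 days: 220 − 30 = 190 left.
December 1969 has 31 days: 190 − 31 = 159 left.
January 1970 has 31 days: 159 − 31 = 128 left.
February 1970 has 28 days (1970 is not a leap year): 128 − 28 = 100 left.
March 1970 has 31 days: 100 − 31 = 69 left.
April 1970 has 30 days: 69 − 30 = 39 left.
May 1970 has 31 days: 39 − 31 = 8 left.
8 days into June 1970 → June 8, 1970.

June 8, 1970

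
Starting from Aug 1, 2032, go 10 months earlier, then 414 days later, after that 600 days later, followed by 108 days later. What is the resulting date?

Counting back 10 months from August 1, 2032:
month 8 − 10 = -2, which is month 10 of year 2031 → October 2031.
Day 1 is valid in October, giving October 1, 2031.
Adding 414 days from October 1, 2031:
October has 31 days, so 31 − 1 = 30 days remain after October 1, 2031; 414 − 30 = 384 left.
November 2031 has 30 days: 384 − 30 = 354 left.
December 2031 has 31 days: 354 − 31 = 323 left.
January 2032 has 31 days: 323 − 31 = 292 left.
February 2032 has 29 days (2032 is a leap year): 292 − 29 = 263 left.
March 2032 has 31 days: 263 − 31 = 232 left.
April 2032 has 30 days: 232 − 30 = 202 left.
May 2032 has 31 days: 202 − 31 = 171 left.
June 2032 has 30 days: 171 − 30 = 141 left.
July 2032 has 31 days: 141 − 31 = 110 left.
August 2032 has 31 days: 110 − 31 = 79 left.
September 2032 has 30 days: 79 − 30 = 49 left.
October 2032 has 31 days: 49 − 31 = 18 left.
18 days into November 2032 → November 18, 2032.
Advancing 600 days from November 18, 2032:
November has 30 days, so 30 − 18 = 12 days remain after November 18, 2032; 600 − 12 = 588 left.
December 2032 has 31 days: 588 − 31 = 557 left.
January 2033 has 31 days: 557 − 31 = 526 left.
February 2033 has 28 days (2033 is not a leap year): 526 − 28 = 498 left.
March 2033 has 31 days: 498 − 31 = 467 left.
April 2033 has 30 days: 467 − 30 = 437 left.
May 2033 has 31 days: 437 − 31 = 406 left.
June 2033 has 30 days: 406 − 30 = 376 left.
July 2033 has 31 days: 376 − 31 = 345 left.
August 2033 has 31 days: 345 − 31 = 314 left.
September 2033 has 30 days: 314 − 30 = 284 left.
October 2033 has 31 days: 284 − 31 = 253 left.
November 2033 has 30 days: 253 − 30 = 223 left.
December 2033 has 31 days: 223 − 31 = 192 left.
January 2034 has 31 days: 192 − 31 = 161 left.
February 2034 has 28 days (2034 is not a leap year): 161 − 28 = 133 left.
March 2034 has 31 days: 133 − 31 = 102 left.
April 2034 has 30 days: 102 − 30 = 72 left.
May 2034 has 31 days: 72 − 31 = 41 left.
June 2034 has 30 days: 41 − 30 = 11 left.
11 days into July 2034 → July 11, 2034.
Advancing 108 days from July 11, 2034:
July has 31 days, so 31 − 11 = 20 days remain after July 11, 2034; 108 − 20 = 88 left.
August 2034 has 31 days: 88 − 31 = 57 left.
September 2034 has 30 days: 57 − 30 = 27 left.
27 days into October 2034 → October 27, 2034.

October 27, 2034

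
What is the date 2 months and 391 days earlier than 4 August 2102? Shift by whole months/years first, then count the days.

May 9, 2101

Going back 2 months and 391 days from August 4, 2102: first the month/year part, then the days.
month 8 − 2 = 6 → June 2102.
Day 4 is valid in June, giving June 4, 2102.
Now subtract 391 days from June 4, 2102.
Going back 4 days from June 4, 2102 reaches the end of the previous month; 391 − 4 = 387 left.
May 2102 has 31 days: 387 − 31 = 356 left.
April 2102 has 30 days: 356 − 30 = 326 left.
March 2102 has 31 days: 326 − 31 = 295 left.
February 2102 has 28 days (2102 is not a leap year): 295 − 28 = 267 left.
January 2102 has 31 days: 267 − 31 = 236 left.
December 2101 has 31 days: 236 − 31 = 205 left.
November 2101 has 30 days: 205 − 30 = 175 left.
October 2101 has 31 days: 175 − 31 = 144 left.
September 2101 has 30 days: 144 − 30 = 114 left.
August 2101 has 31 days: 114 − 31 = 83 left.
July 2101 has 31 days: 83 − 31 = 52 left.
June 2101 has 30 days: 52 − 30 = 22 left.
May 2101 has 31 days; 31 − 22 = 9 → May 9, 2101.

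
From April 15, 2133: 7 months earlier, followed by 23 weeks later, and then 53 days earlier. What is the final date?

Counting back 7 months from April 15, 2133:
month 4 − 7 = -3, which is month 9 of year 2132 → September 2132.
Day 15 is valid in September, giving September 15, 2132.
Advancing 23 weeks (= 161 days) from September 15, 2132:
September has 30 days, so 30 − 15 = 15 days remain after September 15, 2132; 161 − 15 = 146 left.
October 2132 has 31 days: 146 − 31 = 115 left.
November 2132 has 30 days: 115 − 30 = 85 left.
December 2132 has 31 days: 85 − 31 = 54 left.
January 2133 has 31 days: 54 − 31 = 23 left.
23 days into February 2133 → February 23, 2133.
Counting back 53 days from February 23, 2133:
Going back 23 days from February 23, 2133 reaches the end of the previous month; 53 − 23 = 30 left.
January 2133 has 31 days; 31 − 30 = 1 → January 1, 2133.

January 1, 2133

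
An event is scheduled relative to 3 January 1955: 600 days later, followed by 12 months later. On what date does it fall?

Adding 600 days from January 3, 1955:
January has 31 days, so 31 − 3 = 28 days remain after January 3, 1955; 600 − 28 = 572 left.
February 1955 has 28 days (1955 is not a leap year): 572 − 28 = 544 left.
March 1955 has 31 days: 544 − 31 = 513 left.
April 1955 has 30 days: 513 − 30 = 483 left.
May 1955 has 31 days: 483 − 31 = 452 left.
June 1955 has 30 days: 452 − 30 = 422 left.
July 1955 has 31 days: 422 − 31 = 391 left.
August 1955 has 31 days: 391 − 31 = 360 left.
September 1955 has 30 days: 360 − 30 = 330 left.
October 1955 has 31 days: 330 − 31 = 299 left.
November 1955 has 30 days: 299 − 30 = 269 left.
December 1955 has 31 days: 269 − 31 = 238 left.
January 1956 has 31 days: 238 − 31 = 207 left.
February 1956 has 29 days (1956 is a leap year): 207 − 29 = 178 left.
March 1956 has 31 days: 178 − 31 = 147 left.
April 1956 has 30 days: 147 − 30 = 117 left.
May 1956 has 31 days: 117 − 31 = 86 left.
June 1956 has 30 days: 86 − 30 = 56 left.
July 1956 has 31 days: 56 − 31 = 25 left.
25 days into August 1956 → August 25, 1956.
Adding 12 months from August 25, 1956:
month 8 + 12 = 20, which is month 8 of year 1957 → August 1957.
Day 25 is valid in August, giving August 25, 1957.

August 25, 1957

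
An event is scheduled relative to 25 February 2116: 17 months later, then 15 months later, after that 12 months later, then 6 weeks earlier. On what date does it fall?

September 13, 2119

Advancing 17 months from February 25, 2116:
month 2 + 17 = 19, which is month 7 of year 2117 → July 2117.
Day 25 is valid in July, giving July 25, 2117.
Counting forward 15 months from July 25, 2117:
month 7 + 15 = 22, which is month 10 of year 2118 → October 2118.
Day 25 is valid in October, giving October 25, 2118.
Counting forward 12 months from October 25, 2118:
month 10 + 12 = 22, which is month 10 of year 2119 → October 2119.
Day 25 is valid in October, giving October 25, 2119.
Going back 6 weeks (= 42 days) from October 25, 2119:
Going back 25 days from October 25, 2119 reaches the end of the previous month; 42 − 25 = 17 left.
September 2119 has 30 days; 30 − 17 = 13 → September 13, 2119.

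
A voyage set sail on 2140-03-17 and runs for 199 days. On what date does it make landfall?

October 2, 2140

Adding 199 days from March 17, 2140.
March has 31 days, so 31 − 17 = 14 days remain after March 17, 2140; 199 − 14 = 185 left.
April 2140 has 30 days: 185 − 30 = 155 left.
May 2140 has 31 days: 155 − 31 = 124 left.
June 2140 has 30 days: 124 − 30 = 94 left.
July 2140 has 31 days: 94 − 31 = 63 left.
August 2140 has 31 days: 63 − 31 = 32 left.
September 2140 has 30 days: 32 − 30 = 2 left.
2 days into October 2140 → October 2, 2140.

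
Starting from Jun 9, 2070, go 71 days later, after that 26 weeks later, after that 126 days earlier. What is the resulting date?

Adding 71 days from June 9, 2070:
June has 30 days, so 30 − 9 = 21 days remain after June 9, 2070; 71 − 21 = 50 left.
July 2070 has 31 days: 50 − 31 = 19 left.
19 days into August 2070 → August 19, 2070.
Adding 26 weeks (= 182 days) from August 19, 2070:
August has 31 days, so 31 − 19 = 12 days remain after August 19, 2070; 182 − 12 = 170 left.
September 2070 has 30 days: 170 − 30 = 140 left.
October 2070 has 31 days: 140 − 31 = 109 left.
November 2070 has 30 days: 109 − 30 = 79 left.
December 2070 has 31 days: 79 − 31 = 48 left.
January 2071 has 31 days: 48 − 31 = 17 left.
17 days into February 2071 → February 17, 2071.
Counting back 126 days from February 17, 2071:
Going back 17 days from February 17, 2071 reaches the end of the previous month; 126 − 17 = 109 left.
January 2071 has 31 days: 109 − 31 = 78 left.
December 2070 has 31 days: 78 − 31 = 47 left.
November 2070 has 30 days: 47 − 30 = 17 left.
October 2070 has 31 days; 31 − 17 = 14 → October 14, 2070.

October 14, 2070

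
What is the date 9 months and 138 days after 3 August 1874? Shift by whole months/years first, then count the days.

September 18, 1875

Adding 9 months and 138 days from August 3, 1874: first the month/year part, then the days.
month 8 + 9 = 17, which is month 5 of year 1875 → May 1875.
Day 3 is valid in May, giving May 3, 1875.
Now add 138 days from May 3, 1875.
May has 31 days, so 31 − 3 = 28 days remain after May 3, 1875; 138 − 28 = 110 left.
June 1875 has 30 days: 110 − 30 = 80 left.
July 1875 has 31 days: 80 − 31 = 49 left.
August 1875 has 31 days: 49 − 31 = 18 left.
18 days into September 1875 → September 18, 1875.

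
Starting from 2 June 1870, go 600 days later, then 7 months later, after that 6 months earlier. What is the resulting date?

Adding 600 days from June 2, 1870:
June has 30 days, so 30 − 2 = 28 days remain after June 2, 1870; 600 − 28 = 572 left.
July 1870 has 31 days: 572 − 31 = 541 left.
August 1870 has 31 days: 541 − 31 = 510 left.
September 1870 has 30 days: 510 − 30 = 480 left.
October 1870 has 31 days: 480 − 31 = 449 left.
November 1870 has 30 days: 449 − 30 = 419 left.
December 1870 has 31 days: 419 − 31 = 388 left.
January 1871 has 31 days: 388 − 31 = 357 left.
February 1871 has 28 days (1871 is not a leap year): 357 − 28 = 329 left.
March 1871 has 31 days: 329 − 31 = 298 left.
April 1871 has 30 days: 298 − 30 = 268 left.
May 1871 has 31 days: 268 − 31 = 237 left.
June 1871 has 30 days: 237 − 30 = 207 left.
July 1871 has 31 days: 207 − 31 = 176 left.
August 1871 has 31 days: 176 − 31 = 145 left.
September 1871 has 30 days: 145 − 30 = 115 left.
October 1871 has 31 days: 115 − 31 = 84 left.
November 1871 has 30 days: 84 − 30 = 54 left.
December 1871 has 31 days: 54 − 31 = 23 left.
23 days into January 1872 → January 23, 1872.
Adding 7 months from January 23, 1872:
month 1 + 7 = 8 → August 1872.
Day 23 is valid in August, giving August 23, 1872.
Subtracting 6 months from August 23, 1872:
month 8 − 6 = 2 → February 1872.
Day 23 is valid in February, giving February 23, 1872.

February 23, 1872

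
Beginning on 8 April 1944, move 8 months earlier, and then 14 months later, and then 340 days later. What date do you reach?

September 13, 1945

Going back 8 months from April 8, 1944:
month 4 − 8 = -4, which is month 8 of year 1943 → August 1943.
Day 8 is valid in August, giving August 8, 1943.
Counting forward 14 months from August 8, 1943:
month 8 + 14 = 22, which is month 10 of year 1944 → October 1944.
Day 8 is valid in October, giving October 8, 1944.
Adding 340 days from October 8, 1944:
October has 31 days, so 31 − 8 = 23 days remain after October 8, 1944; 340 − 23 = 317 left.
November 1944 has 30 days: 317 − 30 = 287 left.
December 1944 has 31 days: 287 − 31 = 256 left.
January 1945 has 31 days: 256 − 31 = 225 left.
February 1945 has 28 days (1945 is not a leap year): 225 − 28 = 197 left.
March 1945 has 31 days: 197 − 31 = 166 left.
April 1945 has 30 days: 166 − 30 = 136 left.
May 1945 has 31 days: 136 − 31 = 105 left.
June 1945 has 30 days: 105 − 30 = 75 left.
July 1945 has 31 days: 75 − 31 = 44 left.
August 1945 has 31 days: 44 − 31 = 13 left.
13 days into September 1945 → September 13, 1945.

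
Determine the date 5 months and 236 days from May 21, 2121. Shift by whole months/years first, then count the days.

Counting forward 5 months and 236 days from May 21, 2121: first the month/year part, then the days.
month 5 + 5 = 10 → October 2121.
Day 21 is valid in October, giving October 21, 2121.
Now add 236 days from October 21, 2121.
October has 31 days, so 31 − 21 = 10 days remain after October 21, 2121; 236 − 10 = 226 left.
November 2121 has 30 days: 226 − 30 = 196 left.
December 2121 has 31 days: 196 − 31 = 165 left.
January 2122 has 31 days: 165 − 31 = 134 left.
February 2122 has 28 days (2122 is not a leap year): 134 − 28 = 106 left.
March 2122 has 31 days: 106 − 31 = 75 left.
April 2122 has 30 days: 75 − 30 = 45 left.
May 2122 has 31 days: 45 − 31 = 14 left.
14 days into June 2122 → June 14, 2122.

June 14, 2122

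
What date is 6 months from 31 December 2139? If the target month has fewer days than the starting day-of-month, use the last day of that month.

June 30, 2140

Counting forward 6 months from December 31, 2139.
month 12 + 6 = 18, which is month 6 of year 2140 → June 2140.
June 2140 has only 30 days and the start was day 31, so the date clamps to June 30, 2140.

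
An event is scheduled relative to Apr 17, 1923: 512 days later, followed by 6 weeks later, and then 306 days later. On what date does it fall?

August 24, 1925

Advancing 512 days from April 17, 1923:
April has 30 days, so 30 − 17 = 13 days remain after April 17, 1923; 512 − 13 = 499 left.
May 1923 has 31 days: 499 − 31 = 468 left.
June 1923 has 30 days: 468 − 30 = 438 left.
July 1923 has 31 days: 438 − 31 = 407 left.
August 1923 has 31 days: 407 − 31 = 376 left.
September 1923 has 30 days: 376 − 30 = 346 left.
October 1923 has 31 days: 346 − 31 = 315 left.
November 1923 has 30 days: 315 − 30 = 285 left.
December 1923 has 31 days: 285 − 31 = 254 left.
January 1924 has 31 days: 254 − 31 = 223 left.
February 1924 has 29 days (1924 is a leap year): 223 − 29 = 194 left.
March 1924 has 31 days: 194 − 31 = 163 left.
April 1924 has 30 days: 163 − 30 = 133 left.
May 1924 has 31 days: 133 − 31 = 102 left.
June 1924 has 30 days: 102 − 30 = 72 left.
July 1924 has 31 days: 72 − 31 = 41 left.
August 1924 has 31 days: 41 − 31 = 10 left.
10 days into September 1924 → September 10, 1924.
Counting forward 6 weeks (= 42 days) from September 10, 1924:
September has 30 days, so 30 − 10 = 20 days remain after September 10, 1924; 42 − 20 = 22 left.
22 days into October 1924 → October 22, 1924.
Counting forward 306 days from October 22, 1924:
October has 31 days, so 31 − 22 = 9 days remain after October 22, 1924; 306 − 9 = 297 left.
November 1924 has 30 days: 297 − 30 = 267 left.
December 1924 has 31 days: 267 − 31 = 236 left.
January 1925 has 31 days: 236 − 31 = 205 left.
February 1925 has 28 days (1925 is not a leap year): 205 − 28 = 177 left.
March 1925 has 31 days: 177 − 31 = 146 left.
April 1925 has 30 days: 146 − 30 = 116 left.
May 1925 has 31 days: 116 − 31 = 85 left.
June 1925 has 30 days: 85 − 30 = 55 left.
July 1925 has 31 days: 55 − 31 = 24 left.
24 days into August 1925 → August 24, 1925.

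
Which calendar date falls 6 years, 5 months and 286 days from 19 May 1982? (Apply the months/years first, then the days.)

August 1, 1989

Counting forward 6 years, 5 months and 286 days from May 19, 1982: first the month/year part, then the days.
+6 years → 1988; month 5 + 5 = 10 → October 1988.
Day 19 is valid in October, giving October 19, 1988.
Now add 286 days from October 19, 1988.
October has 31 days, so 31 − 19 = 12 days remain after October 19, 1988; 286 − 12 = 274 left.
November 1988 has 30 days: 274 − 30 = 244 left.
December 1988 has 31 days: 244 − 31 = 213 left.
January 1989 has 31 days: 213 − 31 = 182 left.
February 1989 has 28 days (1989 is not a leap year): 182 − 28 = 154 left.
March 1989 has 31 days: 154 − 31 = 123 left.
April 1989 has 30 days: 123 − 30 = 93 left.
May 1989 has 31 days: 93 − 31 = 62 left.
June 1989 has 30 days: 62 − 30 = 32 left.
July 1989 has 31 days: 32 − 31 = 1 left.
1 day into August 1989 → August 1, 1989.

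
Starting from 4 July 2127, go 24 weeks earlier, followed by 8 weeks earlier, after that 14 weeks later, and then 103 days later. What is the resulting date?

June 11, 2127

Subtracting 24 weeks (= 168 days) from July 4, 2127:
Going back 4 days from July 4, 2127 reaches the end of the previous month; 168 − 4 = 164 left.
June 2127 has 30 days: 164 − 30 = 134 left.
May 2127 has 31 days: 134 − 31 = 103 left.
April 2127 has 30 days: 103 − 30 = 73 left.
March 2127 has 31 days: 73 − 31 = 42 left.
February 2127 has 28 days (2127 is not a leap year): 42 − 28 = 14 left.
January 2127 has 31 days; 31 − 14 = 17 → January 17, 2127.
Subtracting 8 weeks (= 56 days) from January 17, 2127:
Going back 17 days from January 17, 2127 reaches the end of the previous month; 56 − 17 = 39 left.
December 2126 has 31 days: 39 − 31 = 8 left.
November 2126 has 30 days; 30 − 8 = 22 → November 22, 2126.
Advancing 14 weeks (= 98 days) from November 22, 2126:
November has 30 days, so 30 − 22 = 8 days remain after November 22, 2126; 98 − 8 = 90 left.
December 2126 has 31 days: 90 − 31 = 59 left.
January 2127 has 31 days: 59 − 31 = 28 left.
28 days into February 2127 → February 28, 2127.
Advancing 103 days from February 28, 2127:
February has 28 days, so 28 − 28 = 0 days remain after February 28, 2127; 103 − 0 = 103 left.
March 2127 has 31 days: 103 − 31 = 72 left.
April 2127 has 30 days: 72 − 30 = 42 left.
May 2127 has 31 days: 42 − 31 = 11 left.
11 days into June 2127 → June 11, 2127.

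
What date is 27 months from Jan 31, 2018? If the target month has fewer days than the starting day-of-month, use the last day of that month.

Counting forward 27 months from January 31, 2018.
month 1 + 27 = 28, which is month 4 of year 2020 → April 2020.
April 2020 has only 30 days and the start was day 31, so the date clamps to April 30, 2020.

April 30, 2020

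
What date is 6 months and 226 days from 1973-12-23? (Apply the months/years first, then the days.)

Counting forward 6 months and 226 days from December 23, 1973: first the month/year part, then the days.
month 12 + 6 = 18, which is month 6 of year 1974 → June 1974.
Day 23 is valid in June, giving June 23, 1974.
Now add 226 days from June 23, 1974.
June has 30 days, so 30 − 23 = 7 days remain after June 23, 1974; 226 − 7 = 219 left.
July 1974 has 31 days: 219 − 31 = 188 left.
August 1974 has 31 days: 188 − 31 = 157 left.
September 1974 has 30 days: 157 − 30 = 127 left.
October 1974 has 31 days: 127 − 31 = 96 left.
November 1974 has 30 days: 96 − 30 = 66 left.
December 1974 has 31 days: 66 − 31 = 35 left.
January 1975 has 31 days: 35 − 31 = 4 left.
4 days into February 1975 → February 4, 1975.

February 4, 1975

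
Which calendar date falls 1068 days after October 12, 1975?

September 14, 1978

Adding 1068 days from October 12, 1975.
October has 31 days, so 31 − 12 = 19 days remain after October 12, 1975; 1068 − 19 = 1049 left.
November 1975 has 30 days: 1049 − 30 = 1019 left.
December 1975 has 31 days: 1019 − 31 = 988 left.
January 1976 has 31 days: 988 − 31 = 957 left.
February 1976 has 29 days (1976 is a leap year): 957 − 29 = 928 left.
March 1976 has 31 days: 928 − 31 = 897 left.
April 1976 has 30 days: 897 − 30 = 867 left.
May 1976 has 31 days: 867 − 31 = 836 left.
June 1976 has 30 days: 836 − 30 = 806 left.
July 1976 has 31 days: 806 − 31 = 775 left.
August 1976 has 31 days: 775 − 31 = 744 left.
September 1976 has 30 days: 744 − 30 = 714 left.
October 1976 has 31 days: 714 − 31 = 683 left.
November 1976 has 30 days: 683 − 30 = 653 left.
December 1976 has 31 days: 653 − 31 = 622 left.
January 1977 has 31 days: 622 − 31 = 591 left.
February 1977 has 28 days (1977 is not a leap year): 591 − 28 = 563 left.
March 1977 has 31 days: 563 − 31 = 532 left.
April 1977 has 30 days: 532 − 30 = 502 left.
May 1977 has 31 days: 502 − 31 = 471 left.
June 1977 has 30 days: 471 − 30 = 441 left.
July 1977 has 31 days: 441 − 31 = 410 left.
August 1977 has 31 days: 410 − 31 = 379 left.
September 1977 has 30 days: 379 − 30 = 349 left.
October 1977 has 31 days: 349 − 31 = 318 left.
November 1977 has 30 days: 318 − 30 = 288 left.
December 1977 has 31 days: 288 − 31 = 257 left.
January 1978 has 31 days: 257 − 31 = 226 left.
February 1978 has 28 days (1978 is not a leap year): 226 − 28 = 198 left.
March 1978 has 31 days: 198 − 31 = 167 left.
April 1978 has 30 days: 167 − 30 = 137 left.
May 1978 has 31 days: 137 − 31 = 106 left.
June 1978 has 30 days: 106 − 30 = 76 left.
July 1978 has 31 days: 76 − 31 = 45 left.
August 1978 has 31 days: 45 − 31 = 14 left.
14 days into September 1978 → September 14, 1978.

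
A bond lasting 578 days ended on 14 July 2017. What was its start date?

Counting back 578 days from July 14, 2017.
Going back 14 days from July 14, 2017 reaches the end of the previous month; 578 − 14 = 564 left.
June 2017 has 30 days: 564 − 30 = 534 left.
May 2017 has 31 days: 534 − 31 = 503 left.
April 2017 has 30 days: 503 − 30 = 473 left.
March 2017 has 31 days: 473 − 31 = 442 left.
February 2017 has 28 days (2017 is not a leap year): 442 − 28 = 414 left.
January 2017 has 31 days: 414 − 31 = 383 left.
December 2016 has 31 days: 383 − 31 = 352 left.
November 2016 has 30 days: 352 − 30 = 322 left.
October 2016 has 31 days: 322 − 31 = 291 left.
September 2016 has 30 days: 291 − 30 = 261 left.
August 2016 has 31 days: 261 − 31 = 230 left.
July 2016 has 31 days: 230 − 31 = 199 left.
June 2016 has 30 days: 199 − 30 = 169 left.
May 2016 has 31 days: 169 − 31 = 138 left.
April 2016 has 30 days: 138 − 30 = 108 left.
March 2016 has 31 days: 108 − 31 = 77 left.
February 2016 has 29 days (2016 is a leap year): 77 − 29 = 48 left.
January 2016 has 31 days: 48 − 31 = 17 left.
December 2015 has 31 days; 31 − 17 = 14 → December 14, 2015.

December 14, 2015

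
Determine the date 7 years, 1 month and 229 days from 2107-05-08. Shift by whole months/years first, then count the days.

January 23, 2115

Counting forward 7 years, 1 month and 229 days from May 8, 2107: first the month/year part, then the days.
+7 years → 2114; month 5 + 1 = 6 → June 2114.
Day 8 is valid in June, giving June 8, 2114.
Now add 229 days from June 8, 2114.
June has 30 days, so 30 − 8 = 22 days remain after June 8, 2114; 229 − 22 = 207 left.
July 2114 has 31 days: 207 − 31 = 176 left.
August 2114 has 31 days: 176 − 31 = 145 left.
September 2114 has 30 days: 145 − 30 = 115 left.
October 2114 has 31 days: 115 − 31 = 84 left.
November 2114 has 30 days: 84 − 30 = 54 left.
December 2114 has 31 days: 54 − 31 = 23 left.
23 days into January 2115 → January 23, 2115.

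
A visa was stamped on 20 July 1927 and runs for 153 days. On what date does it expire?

December 20, 1927

Adding 153 days from July 20, 1927.
July has 31 days, so 31 − 20 = 11 days remain after July 20, 1927; 153 − 11 = 142 left.
August 1927 has 31 days: 142 − 31 = 111 left.
September 1927 has 30 days: 111 − 30 = 81 left.
October 1927 has 31 days: 81 − 31 = 50 left.
November 1927 has 30 days: 50 − 30 = 20 left.
20 days into December 1927 → December 20, 1927.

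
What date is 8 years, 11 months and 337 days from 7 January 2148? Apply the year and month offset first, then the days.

Counting forward 8 years, 11 months and 337 days from January 7, 2148: first the month/year part, then the days.
+8 years → 2156; month 1 + 11 = 12 → December 2156.
Day 7 is valid in December, giving December 7, 2156.
Now add 337 days from December 7, 2156.
December has 31 days, so 31 − 7 = 24 days remain after December 7, 2156; 337 − 24 = 313 left.
January 2157 has 31 days: 313 − 31 = 282 left.
February 2157 has 28 days (2157 is not a leap year): 282 − 28 = 254 left.
March 2157 has 31 days: 254 − 31 = 223 left.
April 2157 has 30 days: 223 − 30 = 193 left.
May 2157 has 31 days: 193 − 31 = 162 left.
June 2157 has 30 days: 162 − 30 = 132 left.
July 2157 has 31 days: 132 − 31 = 101 left.
August 2157 has 31 days: 101 − 31 = 70 left.
September 2157 has 30 days: 70 − 30 = 40 left.
October 2157 has 31 days: 40 − 31 = 9 left.
9 days into November 2157 → November 9, 2157.

November 9, 2157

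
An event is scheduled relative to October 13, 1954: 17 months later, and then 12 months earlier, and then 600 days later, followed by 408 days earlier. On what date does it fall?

September 21, 1955

Adding 17 months from October 13, 1954:
month 10 + 17 = 27, which is month 3 of year 1956 → March 1956.
Day 13 is valid in March, giving March 13, 1956.
Subtracting 12 months from March 13, 1956:
month 3 − 12 = -9, which is month 3 of year 1955 → March 1955.
Day 13 is valid in March, giving March 13, 1955.
Adding 600 days from March 13, 1955:
March has 31 days, so 31 − 13 = 18 days remain after March 13, 1955; 600 − 18 = 582 left.
April 1955 has 30 days: 582 − 30 = 552 left.
May 1955 has 31 days: 552 − 31 = 521 left.
June 1955 has 30 days: 521 − 30 = 491 left.
July 1955 has 31 days: 491 − 31 = 460 left.
August 1955 has 31 days: 460 − 31 = 429 left.
September 1955 has 30 days: 429 − 30 = 399 left.
October 1955 has 31 days: 399 − 31 = 368 left.
November 1955 has 30 days: 368 − 30 = 338 left.
December 1955 has 31 days: 338 − 31 = 307 left.
January 1956 has 31 days: 307 − 31 = 276 left.
February 1956 has 29 days (1956 is a leap year): 276 − 29 = 247 left.
March 1956 has 31 days: 247 − 31 = 216 left.
April 1956 has 30 days: 216 − 30 = 186 left.
May 1956 has 31 days: 186 − 31 = 155 left.
June 1956 has 30 days: 155 − 30 = 125 left.
July 1956 has 31 days: 125 − 31 = 94 left.
August 1956 has 31 days: 94 − 31 = 63 left.
September 1956 has 30 days: 63 − 30 = 33 left.
October 1956 has 31 days: 33 − 31 = 2 left.
2 days into November 1956 → November 2, 1956.
Counting back 408 days from November 2, 1956:
Going back 2 days from November 2, 1956 reaches the end of the previous month; 408 − 2 = 406 left.
October 1956 has 31 days: 406 − 31 = 375 left.
September 1956 has 30 days: 375 − 30 = 345 left.
August 1956 has 31 days: 345 − 31 = 314 left.
July 1956 has 31 days: 314 − 31 = 283 left.
June 1956 has 30 days: 283 − 30 = 253 left.
May 1956 has 31 days: 253 − 31 = 222 left.
April 1956 has 30 days: 222 − 30 = 192 left.
March 1956 has 31 days: 192 − 31 = 161 left.
February 1956 has 29 days (1956 is a leap year): 161 − 29 = 132 left.
January 1956 has 31 days: 132 − 31 = 101 left.
December 1955 has 31 days: 101 − 31 = 70 left.
November 1955 has 30 days: 70 − 30 = 40 left.
October 1955 has 31 days: 40 − 31 = 9 left.
September 1955 has 30 days; 30 − 9 = 21 → September 21, 1955.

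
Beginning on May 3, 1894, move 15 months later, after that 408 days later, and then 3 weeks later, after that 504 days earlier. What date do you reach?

Counting forward 15 months from May 3, 1894:
month 5 + 15 = 20, which is month 8 of year 1895 → August 1895.
Day 3 is valid in August, giving August 3, 1895.
Adding 408 days from August 3, 1895:
August has 31 days, so 31 − 3 = 28 days remain after August 3, 1895; 408 − 28 = 380 left.
September 1895 has 30 days: 380 − 30 = 350 left.
October 1895 has 31 days: 350 − 31 = 319 left.
November 1895 has 30 days: 319 − 30 = 289 left.
December 1895 has 31 days: 289 − 31 = 258 left.
January 1896 has 31 days: 258 − 31 = 227 left.
February 1896 has 29 days (1896 is a leap year): 227 − 29 = 198 left.
March 1896 has 31 days: 198 − 31 = 167 left.
April 1896 has 30 days: 167 − 30 = 137 left.
May 1896 has 31 days: 137 − 31 = 106 left.
June 1896 has 30 days: 106 − 30 = 76 left.
July 1896 has 31 days: 76 − 31 = 45 left.
August 1896 has 31 days: 45 − 31 = 14 left.
14 days into September 1896 → September 14, 1896.
Adding 3 weeks (= 21 days) from September 14, 1896:
September has 30 days, so 30 − 14 = 16 days remain after September 14, 1896; 21 − 16 = 5 left.
5 days into October 1896 → October 5, 1896.
Subtracting 504 days from October 5, 1896:
Going back 5 days from October 5, 1896 reaches the end of the previous month; 504 − 5 = 499 left.
September 1896 has 30 days: 499 − 30 = 469 left.
August 1896 has 31 days: 469 − 31 = 438 left.
July 1896 has 31 days: 438 − 31 = 407 left.
June 1896 has 30 days: 407 − 30 = 377 left.
May 1896 has 31 days: 377 − 31 = 346 left.
April 1896 has 30 days: 346 − 30 = 316 left.
March 1896 has 31 days: 316 − 31 = 285 left.
February 1896 has 29 days (1896 is a leap year): 285 − 29 = 256 left.
January 1896 has 31 days: 256 − 31 = 225 left.
December 1895 has 31 days: 225 − 31 = 194 left.
November 1895 has 30 days: 194 − 30 = 164 left.
October 1895 has 31 days: 164 − 31 = 133 left.
September 1895 has 30 days: 133 − 30 = 103 left.
August 1895 has 31 days: 103 − 31 = 72 left.
July 1895 has 31 days: 72 − 31 = 41 left.
June 1895 has 30 days: 41 − 30 = 11 left.
May 1895 has 31 days; 31 − 11 = 20 → May 20, 1895.

May 20, 1895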